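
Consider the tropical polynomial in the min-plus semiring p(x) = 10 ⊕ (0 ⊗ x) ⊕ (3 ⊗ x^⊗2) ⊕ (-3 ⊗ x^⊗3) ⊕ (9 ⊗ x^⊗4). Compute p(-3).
p(-3) = -12

A tropical monomial a ⊗ x^⊗i evaluates to a + i · x. Evaluating each term at x = -3:
  Term 0 contributes 10 + 0 · -3 = 10
  Term 1 contributes 0 + 1 · -3 = -3
  Term 2 contributes 3 + 2 · -3 = -3
  Term 3 contributes -3 + 3 · -3 = -12
  Term 4 contributes 9 + 4 · -3 = -3
p(-3) = ⊕ of these = min[10, -3, -3, -12, -3] = -12.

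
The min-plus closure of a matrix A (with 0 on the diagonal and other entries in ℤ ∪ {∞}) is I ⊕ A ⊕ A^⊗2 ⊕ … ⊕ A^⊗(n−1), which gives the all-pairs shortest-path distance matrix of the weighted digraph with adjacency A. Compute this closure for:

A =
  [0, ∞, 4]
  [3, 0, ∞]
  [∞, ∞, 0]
Closure =
  [0, ∞, 4]
  [3, 0, 7]
  [∞, ∞, 0]

This is the Floyd-Warshall all-pairs shortest-path computation. For each intermediate vertex k = 0, 1, …, 2, update dist[i][j] ← min(dist[i][j], dist[i][k] + dist[k][j]). The final matrix gives, for each (i, j), the minimum total weight of any directed path from i to j (possibly empty when i = j).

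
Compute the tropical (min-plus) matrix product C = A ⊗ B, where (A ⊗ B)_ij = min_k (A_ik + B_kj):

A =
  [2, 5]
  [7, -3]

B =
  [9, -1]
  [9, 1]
A ⊗ B =
  [11, 1]
  [6, -2]

Apply the min-plus product entry-by-entry:
  C[0][0] = min over k of (A[0][0] + B[0][0] = 2 + 9 = 11, A[0][1] + B[1][0] = 5 + 9 = 14) = 11 (attained at k = 0)
  C[0][1] = min over k of (A[0][0] + B[0][1] = 2 + -1 = 1, A[0][1] + B[1][1] = 5 + 1 = 6) = 1 (attained at k = 0)
  C[1][0] = min over k of (A[1][0] + B[0][0] = 7 + 9 = 16, A[1][1] + B[1][0] = -3 + 9 = 6) = 6 (attained at k = 1)
  C[1][1] = min over k of (A[1][0] + B[0][1] = 7 + -1 = 6, A[1][1] + B[1][1] = -3 + 1 = -2) = -2 (attained at k = 1)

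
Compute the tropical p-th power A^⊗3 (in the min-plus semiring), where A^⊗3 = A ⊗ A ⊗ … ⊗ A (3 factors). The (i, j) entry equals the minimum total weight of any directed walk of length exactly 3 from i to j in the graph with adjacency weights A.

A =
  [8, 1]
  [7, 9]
A^⊗3 =
  [16, 9]
  [15, 16]

Each entry (A^⊗3)_ij equals the minimum over all length-3 walks i = v_0 → v_1 → … → v_3 = j of Σ_t A[v_t][v_{t+1}]. For example, for (i, j) = (0, 1) we minimise over 4 possible intermediate vertex sequences; the minimum is 9, attained along the walk 0 → 1 → 0 → 1.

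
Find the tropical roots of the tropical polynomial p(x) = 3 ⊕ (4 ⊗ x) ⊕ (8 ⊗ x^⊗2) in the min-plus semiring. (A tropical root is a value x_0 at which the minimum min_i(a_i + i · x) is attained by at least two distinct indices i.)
Roots: {-4, -1}

Each tropical root is a break point of the lower envelope of the lines y = a_i + i · x (there are 3 lines, with slopes 0, 1, ..., 2). Only the lines that attain the minimum somewhere contribute to roots; other lines are dominated. Here the surviving (envelope) indices are i = 2, i = 1, i = 0.
Intersections between consecutive envelope lines give the roots: for adjacent envelope indices i < j the intersection is x = (a_i − a_j) / (j − i). Reading off the sorted break points: {-4, -1}.
Verification: at each break x_0, at least two indices attain the minimum of min_i(a_i + i · x_0).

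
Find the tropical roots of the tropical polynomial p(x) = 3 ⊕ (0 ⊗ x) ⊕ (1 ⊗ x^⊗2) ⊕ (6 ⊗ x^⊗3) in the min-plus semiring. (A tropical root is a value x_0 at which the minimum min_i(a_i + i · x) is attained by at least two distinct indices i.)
Roots: {-5, -1, 3}

Each tropical root is a break point of the lower envelope of the lines y = a_i + i · x (there are 4 lines, with slopes 0, 1, ..., 3). Only the lines that attain the minimum somewhere contribute to roots; other lines are dominated. Here the surviving (envelope) indices are i = 3, i = 2, i = 1, i = 0.
Intersections between consecutive envelope lines give the roots: for adjacent envelope indices i < j the intersection is x = (a_i − a_j) / (j − i). Reading off the sorted break points: {-5, -1, 3}.
Verification: at each break x_0, at least two indices attain the minimum of min_i(a_i + i · x_0).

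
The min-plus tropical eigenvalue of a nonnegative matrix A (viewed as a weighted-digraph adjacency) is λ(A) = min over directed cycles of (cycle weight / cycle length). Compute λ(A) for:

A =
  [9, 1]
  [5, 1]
λ(A) = 1

Enumerate directed cycles and compute their means (weight / length). Sample:
  cycle 0 → 0: weight = 9, length = 1, mean = 9/1 ≈ 9.000
  cycle 1 → 1: weight = 1, length = 1, mean = 1/1 ≈ 1.000
  cycle 0 → 1 → 0: weight = 6, length = 2, mean = 6/2 ≈ 3.000
  cycle 1 → 0 → 1: weight = 6, length = 2, mean = 6/2 ≈ 3.000
Minimum mean = 1.000, attained e.g. along the cycle 1 → 1 with weight 1 and length 1. So λ(A) = 1/1 = 1.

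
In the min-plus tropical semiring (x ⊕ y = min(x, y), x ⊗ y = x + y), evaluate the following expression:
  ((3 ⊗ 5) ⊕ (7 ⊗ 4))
((3 ⊗ 5) ⊕ (7 ⊗ 4)) = 8

Expand innermost to outermost. Recall ⊕ takes the minimum of its arguments and ⊗ takes their sum. Working out the expression ((3 ⊗ 5) ⊕ (7 ⊗ 4)) gives 8.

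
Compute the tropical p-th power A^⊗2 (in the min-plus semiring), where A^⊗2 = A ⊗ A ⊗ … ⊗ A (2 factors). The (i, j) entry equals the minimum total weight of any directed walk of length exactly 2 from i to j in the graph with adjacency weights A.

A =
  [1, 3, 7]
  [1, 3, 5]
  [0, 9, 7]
A^⊗2 =
  [2, 4, 8]
  [2, 4, 8]
  [1, 3, 7]

Each entry (A^⊗2)_ij equals the minimum over all length-2 walks i = v_0 → v_1 → … → v_2 = j of Σ_t A[v_t][v_{t+1}]. For example, for (i, j) = (0, 2) we minimise over 3 possible intermediate vertex sequences; the minimum is 8, attained along the walk 0 → 0 → 2.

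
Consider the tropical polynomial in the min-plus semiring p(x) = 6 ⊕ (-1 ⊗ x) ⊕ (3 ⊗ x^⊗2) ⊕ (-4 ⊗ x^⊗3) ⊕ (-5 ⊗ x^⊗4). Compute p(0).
p(0) = -5

A tropical monomial a ⊗ x^⊗i evaluates to a + i · x. Evaluating each term at x = 0:
  Term 0 contributes 6 + 0 · 0 = 6
  Term 1 contributes -1 + 1 · 0 = -1
  Term 2 contributes 3 + 2 · 0 = 3
  Term 3 contributes -4 + 3 · 0 = -4
  Term 4 contributes -5 + 4 · 0 = -5
p(0) = ⊕ of these = min[6, -1, 3, -4, -5] = -5.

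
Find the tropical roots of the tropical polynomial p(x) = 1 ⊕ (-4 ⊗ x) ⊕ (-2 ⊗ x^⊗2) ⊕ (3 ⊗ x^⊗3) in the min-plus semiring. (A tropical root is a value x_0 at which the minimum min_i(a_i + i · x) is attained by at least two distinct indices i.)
Roots: {-5, -2, 5}

Each tropical root is a break point of the lower envelope of the lines y = a_i + i · x (there are 4 lines, with slopes 0, 1, ..., 3). Only the lines that attain the minimum somewhere contribute to roots; other lines are dominated. Here the surviving (envelope) indices are i = 3, i = 2, i = 1, i = 0.
Intersections between consecutive envelope lines give the roots: for adjacent envelope indices i < j the intersection is x = (a_i − a_j) / (j − i). Reading off the sorted break points: {-5, -2, 5}.
Verification: at each break x_0, at least two indices attain the minimum of min_i(a_i + i · x_0).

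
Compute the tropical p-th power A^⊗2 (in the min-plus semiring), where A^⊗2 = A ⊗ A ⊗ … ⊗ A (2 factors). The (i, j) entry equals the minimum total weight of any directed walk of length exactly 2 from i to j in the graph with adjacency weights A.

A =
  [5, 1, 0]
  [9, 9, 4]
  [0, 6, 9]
A^⊗2 =
  [0, 6, 5]
  [4, 10, 9]
  [5, 1, 0]

Each entry (A^⊗2)_ij equals the minimum over all length-2 walks i = v_0 → v_1 → … → v_2 = j of Σ_t A[v_t][v_{t+1}]. For example, for (i, j) = (0, 2) we minimise over 3 possible intermediate vertex sequences; the minimum is 5, attained along the walk 0 → 0 → 2.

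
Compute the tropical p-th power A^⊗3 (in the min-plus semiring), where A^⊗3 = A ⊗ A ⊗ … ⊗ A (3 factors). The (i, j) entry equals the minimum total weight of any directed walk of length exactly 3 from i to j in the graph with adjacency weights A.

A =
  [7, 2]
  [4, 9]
A^⊗3 =
  [13, 8]
  [10, 13]

Each entry (A^⊗3)_ij equals the minimum over all length-3 walks i = v_0 → v_1 → … → v_3 = j of Σ_t A[v_t][v_{t+1}]. For example, for (i, j) = (0, 1) we minimise over 4 possible intermediate vertex sequences; the minimum is 8, attained along the walk 0 → 1 → 0 → 1.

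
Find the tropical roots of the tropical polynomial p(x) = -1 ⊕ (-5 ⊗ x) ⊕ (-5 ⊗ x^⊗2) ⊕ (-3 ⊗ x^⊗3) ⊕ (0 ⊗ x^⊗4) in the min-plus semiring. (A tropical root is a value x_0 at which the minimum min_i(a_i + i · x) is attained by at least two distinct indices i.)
Roots: {-3, -2, 0, 4}

Each tropical root is a break point of the lower envelope of the lines y = a_i + i · x (there are 5 lines, with slopes 0, 1, ..., 4). Only the lines that attain the minimum somewhere contribute to roots; other lines are dominated. Here the surviving (envelope) indices are i = 4, i = 3, i = 2, i = 1, i = 0.
Intersections between consecutive envelope lines give the roots: for adjacent envelope indices i < j the intersection is x = (a_i − a_j) / (j − i). Reading off the sorted break points: {-3, -2, 0, 4}.
Verification: at each break x_0, at least two indices attain the minimum of min_i(a_i + i · x_0).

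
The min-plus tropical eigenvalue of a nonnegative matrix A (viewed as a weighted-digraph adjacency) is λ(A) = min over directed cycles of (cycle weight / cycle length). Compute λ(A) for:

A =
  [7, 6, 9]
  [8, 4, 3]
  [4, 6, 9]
λ(A) = 4

Enumerate directed cycles and compute their means (weight / length). Sample:
  cycle 0 → 0: weight = 7, length = 1, mean = 7/1 ≈ 7.000
  cycle 1 → 1: weight = 4, length = 1, mean = 4/1 ≈ 4.000
  cycle 2 → 2: weight = 9, length = 1, mean = 9/1 ≈ 9.000
  cycle 0 → 1 → 0: weight = 14, length = 2, mean = 14/2 ≈ 7.000
  cycle 0 → 2 → 0: weight = 13, length = 2, mean = 13/2 ≈ 6.500
  cycle 1 → 0 → 1: weight = 14, length = 2, mean = 14/2 ≈ 7.000
Minimum mean = 4.000, attained e.g. along the cycle 1 → 1 with weight 4 and length 1. So λ(A) = 4/1 = 4.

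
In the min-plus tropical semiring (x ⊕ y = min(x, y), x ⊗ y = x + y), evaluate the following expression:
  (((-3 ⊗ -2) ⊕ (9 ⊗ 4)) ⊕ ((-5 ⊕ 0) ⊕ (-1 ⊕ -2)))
(((-3 ⊗ -2) ⊕ (9 ⊗ 4)) ⊕ ((-5 ⊕ 0) ⊕ (-1 ⊕ -2))) = -5

Expand innermost to outermost. Recall ⊕ takes the minimum of its arguments and ⊗ takes their sum. Working out the expression (((-3 ⊗ -2) ⊕ (9 ⊗ 4)) ⊕ ((-5 ⊕ 0) ⊕ (-1 ⊕ -2))) gives -5.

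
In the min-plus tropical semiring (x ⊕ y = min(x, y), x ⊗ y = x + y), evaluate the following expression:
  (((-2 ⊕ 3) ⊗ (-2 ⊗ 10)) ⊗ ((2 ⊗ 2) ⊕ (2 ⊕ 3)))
(((-2 ⊕ 3) ⊗ (-2 ⊗ 10)) ⊗ ((2 ⊗ 2) ⊕ (2 ⊕ 3))) = 8

Expand innermost to outermost. Recall ⊕ takes the minimum of its arguments and ⊗ takes their sum. Working out the expression (((-2 ⊕ 3) ⊗ (-2 ⊗ 10)) ⊗ ((2 ⊗ 2) ⊕ (2 ⊕ 3))) gives 8.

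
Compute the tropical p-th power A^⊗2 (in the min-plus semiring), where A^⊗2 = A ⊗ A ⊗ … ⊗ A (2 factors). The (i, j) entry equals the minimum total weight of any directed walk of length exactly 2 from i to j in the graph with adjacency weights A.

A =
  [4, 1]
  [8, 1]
A^⊗2 =
  [8, 2]
  [9, 2]

Each entry (A^⊗2)_ij equals the minimum over all length-2 walks i = v_0 → v_1 → … → v_2 = j of Σ_t A[v_t][v_{t+1}]. For example, for (i, j) = (0, 1) we minimise over 2 possible intermediate vertex sequences; the minimum is 2, attained along the walk 0 → 1 → 1.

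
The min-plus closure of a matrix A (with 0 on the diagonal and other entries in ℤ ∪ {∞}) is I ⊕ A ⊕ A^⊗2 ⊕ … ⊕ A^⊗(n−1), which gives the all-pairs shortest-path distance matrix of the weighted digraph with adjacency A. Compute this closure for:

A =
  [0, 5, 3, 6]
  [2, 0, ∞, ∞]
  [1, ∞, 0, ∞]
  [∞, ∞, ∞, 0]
Closure =
  [0, 5, 3, 6]
  [2, 0, 5, 8]
  [1, 6, 0, 7]
  [∞, ∞, ∞, 0]

This is the Floyd-Warshall all-pairs shortest-path computation. For each intermediate vertex k = 0, 1, …, 3, update dist[i][j] ← min(dist[i][j], dist[i][k] + dist[k][j]). The final matrix gives, for each (i, j), the minimum total weight of any directed path from i to j (possibly empty when i = j).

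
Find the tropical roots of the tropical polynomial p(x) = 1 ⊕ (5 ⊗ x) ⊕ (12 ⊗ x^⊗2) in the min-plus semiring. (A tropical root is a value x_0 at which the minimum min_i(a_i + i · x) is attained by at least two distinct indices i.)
Roots: {-7, -4}

Each tropical root is a break point of the lower envelope of the lines y = a_i + i · x (there are 3 lines, with slopes 0, 1, ..., 2). Only the lines that attain the minimum somewhere contribute to roots; other lines are dominated. Here the surviving (envelope) indices are i = 2, i = 1, i = 0.
Intersections between consecutive envelope lines give the roots: for adjacent envelope indices i < j the intersection is x = (a_i − a_j) / (j − i). Reading off the sorted break points: {-7, -4}.
Verification: at each break x_0, at least two indices attain the minimum of min_i(a_i + i · x_0).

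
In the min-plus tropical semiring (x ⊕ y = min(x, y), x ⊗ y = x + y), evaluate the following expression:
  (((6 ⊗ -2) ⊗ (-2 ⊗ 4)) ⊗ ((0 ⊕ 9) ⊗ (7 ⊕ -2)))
(((6 ⊗ -2) ⊗ (-2 ⊗ 4)) ⊗ ((0 ⊕ 9) ⊗ (7 ⊕ -2))) = 4

Expand innermost to outermost. Recall ⊕ takes the minimum of its arguments and ⊗ takes their sum. Working out the expression (((6 ⊗ -2) ⊗ (-2 ⊗ 4)) ⊗ ((0 ⊕ 9) ⊗ (7 ⊕ -2))) gives 4.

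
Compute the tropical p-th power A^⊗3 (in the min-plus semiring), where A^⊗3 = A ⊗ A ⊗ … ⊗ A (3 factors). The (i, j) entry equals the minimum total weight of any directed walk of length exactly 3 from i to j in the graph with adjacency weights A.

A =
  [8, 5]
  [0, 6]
A^⊗3 =
  [11, 10]
  [5, 11]

Each entry (A^⊗3)_ij equals the minimum over all length-3 walks i = v_0 → v_1 → … → v_3 = j of Σ_t A[v_t][v_{t+1}]. For example, for (i, j) = (0, 1) we minimise over 4 possible intermediate vertex sequences; the minimum is 10, attained along the walk 0 → 1 → 0 → 1.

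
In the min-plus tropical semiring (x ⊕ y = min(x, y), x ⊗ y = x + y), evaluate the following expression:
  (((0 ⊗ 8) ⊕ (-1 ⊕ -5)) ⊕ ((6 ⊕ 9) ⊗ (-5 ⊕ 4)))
(((0 ⊗ 8) ⊕ (-1 ⊕ -5)) ⊕ ((6 ⊕ 9) ⊗ (-5 ⊕ 4))) = -5

Expand innermost to outermost. Recall ⊕ takes the minimum of its arguments and ⊗ takes their sum. Working out the expression (((0 ⊗ 8) ⊕ (-1 ⊕ -5)) ⊕ ((6 ⊕ 9) ⊗ (-5 ⊕ 4))) gives -5.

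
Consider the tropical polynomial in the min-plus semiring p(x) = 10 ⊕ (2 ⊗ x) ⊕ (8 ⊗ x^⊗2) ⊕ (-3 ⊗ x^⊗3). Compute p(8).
p(8) = 10

A tropical monomial a ⊗ x^⊗i evaluates to a + i · x. Evaluating each term at x = 8:
  Term 0 contributes 10 + 0 · 8 = 10
  Term 1 contributes 2 + 1 · 8 = 10
  Term 2 contributes 8 + 2 · 8 = 24
  Term 3 contributes -3 + 3 · 8 = 21
p(8) = ⊕ of these = min[10, 10, 24, 21] = 10.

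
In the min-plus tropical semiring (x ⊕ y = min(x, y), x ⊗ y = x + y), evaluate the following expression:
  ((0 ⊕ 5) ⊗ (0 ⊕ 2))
((0 ⊕ 5) ⊗ (0 ⊕ 2)) = 0

Expand innermost to outermost. Recall ⊕ takes the minimum of its arguments and ⊗ takes their sum. Working out the expression ((0 ⊕ 5) ⊗ (0 ⊕ 2)) gives 0.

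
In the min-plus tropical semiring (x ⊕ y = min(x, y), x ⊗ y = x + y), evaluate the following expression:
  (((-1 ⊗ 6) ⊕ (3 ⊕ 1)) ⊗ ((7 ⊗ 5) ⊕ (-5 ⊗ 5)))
(((-1 ⊗ 6) ⊕ (3 ⊕ 1)) ⊗ ((7 ⊗ 5) ⊕ (-5 ⊗ 5))) = 1

Expand innermost to outermost. Recall ⊕ takes the minimum of its arguments and ⊗ takes their sum. Working out the expression (((-1 ⊗ 6) ⊕ (3 ⊕ 1)) ⊗ ((7 ⊗ 5) ⊕ (-5 ⊗ 5))) gives 1.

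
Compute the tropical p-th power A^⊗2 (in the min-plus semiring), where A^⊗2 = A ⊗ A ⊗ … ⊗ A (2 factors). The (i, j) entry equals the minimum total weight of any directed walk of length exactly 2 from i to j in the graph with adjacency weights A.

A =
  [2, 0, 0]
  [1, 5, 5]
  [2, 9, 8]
A^⊗2 =
  [1, 2, 2]
  [3, 1, 1]
  [4, 2, 2]

Each entry (A^⊗2)_ij equals the minimum over all length-2 walks i = v_0 → v_1 → … → v_2 = j of Σ_t A[v_t][v_{t+1}]. For example, for (i, j) = (0, 2) we minimise over 3 possible intermediate vertex sequences; the minimum is 2, attained along the walk 0 → 0 → 2.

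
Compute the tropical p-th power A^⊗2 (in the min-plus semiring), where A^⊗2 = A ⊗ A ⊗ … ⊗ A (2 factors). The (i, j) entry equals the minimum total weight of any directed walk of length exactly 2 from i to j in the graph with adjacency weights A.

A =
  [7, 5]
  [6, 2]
A^⊗2 =
  [11, 7]
  [8, 4]

Each entry (A^⊗2)_ij equals the minimum over all length-2 walks i = v_0 → v_1 → … → v_2 = j of Σ_t A[v_t][v_{t+1}]. For example, for (i, j) = (0, 1) we minimise over 2 possible intermediate vertex sequences; the minimum is 7, attained along the walk 0 → 1 → 1.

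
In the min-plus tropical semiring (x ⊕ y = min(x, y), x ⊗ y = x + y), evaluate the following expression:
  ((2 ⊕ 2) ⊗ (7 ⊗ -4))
((2 ⊕ 2) ⊗ (7 ⊗ -4)) = 5

Expand innermost to outermost. Recall ⊕ takes the minimum of its arguments and ⊗ takes their sum. Working out the expression ((2 ⊕ 2) ⊗ (7 ⊗ -4)) gives 5.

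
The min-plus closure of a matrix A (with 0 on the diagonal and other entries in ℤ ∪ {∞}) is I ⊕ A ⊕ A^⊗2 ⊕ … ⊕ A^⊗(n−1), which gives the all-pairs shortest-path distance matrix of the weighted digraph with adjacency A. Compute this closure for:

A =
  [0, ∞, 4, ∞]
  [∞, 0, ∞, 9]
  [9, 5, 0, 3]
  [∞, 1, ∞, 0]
Closure =
  [0, 8, 4, 7]
  [∞, 0, ∞, 9]
  [9, 4, 0, 3]
  [∞, 1, ∞, 0]

This is the Floyd-Warshall all-pairs shortest-path computation. For each intermediate vertex k = 0, 1, …, 3, update dist[i][j] ← min(dist[i][j], dist[i][k] + dist[k][j]). The final matrix gives, for each (i, j), the minimum total weight of any directed path from i to j (possibly empty when i = j).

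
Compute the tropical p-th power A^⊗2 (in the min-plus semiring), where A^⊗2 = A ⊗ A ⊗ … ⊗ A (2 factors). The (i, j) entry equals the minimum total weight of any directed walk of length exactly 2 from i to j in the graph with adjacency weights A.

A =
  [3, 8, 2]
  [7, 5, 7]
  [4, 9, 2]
A^⊗2 =
  [6, 11, 4]
  [10, 10, 9]
  [6, 11, 4]

Each entry (A^⊗2)_ij equals the minimum over all length-2 walks i = v_0 → v_1 → … → v_2 = j of Σ_t A[v_t][v_{t+1}]. For example, for (i, j) = (0, 2) we minimise over 3 possible intermediate vertex sequences; the minimum is 4, attained along the walk 0 → 2 → 2.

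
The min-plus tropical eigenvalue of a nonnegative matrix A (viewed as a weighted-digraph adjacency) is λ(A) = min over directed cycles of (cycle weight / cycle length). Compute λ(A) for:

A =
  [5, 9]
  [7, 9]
λ(A) = 5

Enumerate directed cycles and compute their means (weight / length). Sample:
  cycle 0 → 0: weight = 5, length = 1, mean = 5/1 ≈ 5.000
  cycle 1 → 1: weight = 9, length = 1, mean = 9/1 ≈ 9.000
  cycle 0 → 1 → 0: weight = 16, length = 2, mean = 16/2 ≈ 8.000
  cycle 1 → 0 → 1: weight = 16, length = 2, mean = 16/2 ≈ 8.000
Minimum mean = 5.000, attained e.g. along the cycle 0 → 0 with weight 5 and length 1. So λ(A) = 5/1 = 5.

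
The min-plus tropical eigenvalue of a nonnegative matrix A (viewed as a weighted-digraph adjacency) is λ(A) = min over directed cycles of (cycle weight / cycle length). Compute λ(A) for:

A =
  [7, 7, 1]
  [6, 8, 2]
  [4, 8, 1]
λ(A) = 1

Enumerate directed cycles and compute their means (weight / length). Sample:
  cycle 0 → 0: weight = 7, length = 1, mean = 7/1 ≈ 7.000
  cycle 1 → 1: weight = 8, length = 1, mean = 8/1 ≈ 8.000
  cycle 2 → 2: weight = 1, length = 1, mean = 1/1 ≈ 1.000
  cycle 0 → 1 → 0: weight = 13, length = 2, mean = 13/2 ≈ 6.500
  cycle 0 → 2 → 0: weight = 5, length = 2, mean = 5/2 ≈ 2.500
  cycle 1 → 0 → 1: weight = 13, length = 2, mean = 13/2 ≈ 6.500
Minimum mean = 1.000, attained e.g. along the cycle 2 → 2 with weight 1 and length 1. So λ(A) = 1/1 = 1.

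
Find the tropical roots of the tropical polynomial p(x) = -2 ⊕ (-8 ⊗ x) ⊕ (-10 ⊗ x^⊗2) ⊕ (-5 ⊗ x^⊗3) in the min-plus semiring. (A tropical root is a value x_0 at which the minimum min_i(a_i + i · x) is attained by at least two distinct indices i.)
Roots: {-5, 2, 6}

Each tropical root is a break point of the lower envelope of the lines y = a_i + i · x (there are 4 lines, with slopes 0, 1, ..., 3). Only the lines that attain the minimum somewhere contribute to roots; other lines are dominated. Here the surviving (envelope) indices are i = 3, i = 2, i = 1, i = 0.
Intersections between consecutive envelope lines give the roots: for adjacent envelope indices i < j the intersection is x = (a_i − a_j) / (j − i). Reading off the sorted break points: {-5, 2, 6}.
Verification: at each break x_0, at least two indices attain the minimum of min_i(a_i + i · x_0).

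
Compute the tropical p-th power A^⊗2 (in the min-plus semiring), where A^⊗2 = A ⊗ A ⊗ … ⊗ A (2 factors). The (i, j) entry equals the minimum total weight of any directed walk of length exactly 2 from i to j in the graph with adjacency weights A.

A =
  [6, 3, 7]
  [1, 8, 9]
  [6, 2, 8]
A^⊗2 =
  [4, 9, 12]
  [7, 4, 8]
  [3, 9, 11]

Each entry (A^⊗2)_ij equals the minimum over all length-2 walks i = v_0 → v_1 → … → v_2 = j of Σ_t A[v_t][v_{t+1}]. For example, for (i, j) = (0, 2) we minimise over 3 possible intermediate vertex sequences; the minimum is 12, attained along the walk 0 → 1 → 2.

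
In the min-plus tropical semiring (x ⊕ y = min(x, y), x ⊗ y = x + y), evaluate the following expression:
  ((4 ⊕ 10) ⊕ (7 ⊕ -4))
((4 ⊕ 10) ⊕ (7 ⊕ -4)) = -4

Expand innermost to outermost. Recall ⊕ takes the minimum of its arguments and ⊗ takes their sum. Working out the expression ((4 ⊕ 10) ⊕ (7 ⊕ -4)) gives -4.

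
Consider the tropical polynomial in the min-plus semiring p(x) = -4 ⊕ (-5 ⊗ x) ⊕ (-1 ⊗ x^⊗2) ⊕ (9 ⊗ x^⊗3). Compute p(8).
p(8) = -4

A tropical monomial a ⊗ x^⊗i evaluates to a + i · x. Evaluating each term at x = 8:
  Term 0 contributes -4 + 0 · 8 = -4
  Term 1 contributes -5 + 1 · 8 = 3
  Term 2 contributes -1 + 2 · 8 = 15
  Term 3 contributes 9 + 3 · 8 = 33
p(8) = ⊕ of these = min[-4, 3, 15, 33] = -4.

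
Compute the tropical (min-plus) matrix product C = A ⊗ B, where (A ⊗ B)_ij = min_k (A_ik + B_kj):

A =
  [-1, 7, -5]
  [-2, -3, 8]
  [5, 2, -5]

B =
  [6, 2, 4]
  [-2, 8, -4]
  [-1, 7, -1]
A ⊗ B =
  [-6, 1, -6]
  [-5, 0, -7]
  [-6, 2, -6]

Apply the min-plus product entry-by-entry:
  C[0][0] = min over k of (A[0][0] + B[0][0] = -1 + 6 = 5, A[0][1] + B[1][0] = 7 + -2 = 5, A[0][2] + B[2][0] = -5 + -1 = -6) = -6 (attained at k = 2)
  C[0][1] = min over k of (A[0][0] + B[0][1] = -1 + 2 = 1, A[0][1] + B[1][1] = 7 + 8 = 15, A[0][2] + B[2][1] = -5 + 7 = 2) = 1 (attained at k = 0)
  C[0][2] = min over k of (A[0][0] + B[0][2] = -1 + 4 = 3, A[0][1] + B[1][2] = 7 + -4 = 3, A[0][2] + B[2][2] = -5 + -1 = -6) = -6 (attained at k = 2)
  C[1][0] = min over k of (A[1][0] + B[0][0] = -2 + 6 = 4, A[1][1] + B[1][0] = -3 + -2 = -5, A[1][2] + B[2][0] = 8 + -1 = 7) = -5 (attained at k = 1)
  C[1][1] = min over k of (A[1][0] + B[0][1] = -2 + 2 = 0, A[1][1] + B[1][1] = -3 + 8 = 5, A[1][2] + B[2][1] = 8 + 7 = 15) = 0 (attained at k = 0)
  C[1][2] = min over k of (A[1][0] + B[0][2] = -2 + 4 = 2, A[1][1] + B[1][2] = -3 + -4 = -7, A[1][2] + B[2][2] = 8 + -1 = 7) = -7 (attained at k = 1)
  C[2][0] = min over k of (A[2][0] + B[0][0] = 5 + 6 = 11, A[2][1] + B[1][0] = 2 + -2 = 0, A[2][2] + B[2][0] = -5 + -1 = -6) = -6 (attained at k = 2)
  C[2][1] = min over k of (A[2][0] + B[0][1] = 5 + 2 = 7, A[2][1] + B[1][1] = 2 + 8 = 10, A[2][2] + B[2][1] = -5 + 7 = 2) = 2 (attained at k = 2)
  C[2][2] = min over k of (A[2][0] + B[0][2] = 5 + 4 = 9, A[2][1] + B[1][2] = 2 + -4 = -2, A[2][2] + B[2][2] = -5 + -1 = -6) = -6 (attained at k = 2)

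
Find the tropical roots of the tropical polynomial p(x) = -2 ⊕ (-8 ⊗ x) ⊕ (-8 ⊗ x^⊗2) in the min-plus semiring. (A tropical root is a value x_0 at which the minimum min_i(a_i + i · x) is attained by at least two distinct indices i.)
Roots: {0, 6}

Each tropical root is a break point of the lower envelope of the lines y = a_i + i · x (there are 3 lines, with slopes 0, 1, ..., 2). Only the lines that attain the minimum somewhere contribute to roots; other lines are dominated. Here the surviving (envelope) indices are i = 2, i = 1, i = 0.
Intersections between consecutive envelope lines give the roots: for adjacent envelope indices i < j the intersection is x = (a_i − a_j) / (j − i). Reading off the sorted break points: {0, 6}.
Verification: at each break x_0, at least two indices attain the minimum of min_i(a_i + i · x_0).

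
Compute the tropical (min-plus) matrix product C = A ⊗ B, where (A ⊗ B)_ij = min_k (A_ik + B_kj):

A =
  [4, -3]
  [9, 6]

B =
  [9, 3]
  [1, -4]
A ⊗ B =
  [-2, -7]
  [7, 2]

Apply the min-plus product entry-by-entry:
  C[0][0] = min over k of (A[0][0] + B[0][0] = 4 + 9 = 13, A[0][1] + B[1][0] = -3 + 1 = -2) = -2 (attained at k = 1)
  C[0][1] = min over k of (A[0][0] + B[0][1] = 4 + 3 = 7, A[0][1] + B[1][1] = -3 + -4 = -7) = -7 (attained at k = 1)
  C[1][0] = min over k of (A[1][0] + B[0][0] = 9 + 9 = 18, A[1][1] + B[1][0] = 6 + 1 = 7) = 7 (attained at k = 1)
  C[1][1] = min over k of (A[1][0] + B[0][1] = 9 + 3 = 12, A[1][1] + B[1][1] = 6 + -4 = 2) = 2 (attained at k = 1)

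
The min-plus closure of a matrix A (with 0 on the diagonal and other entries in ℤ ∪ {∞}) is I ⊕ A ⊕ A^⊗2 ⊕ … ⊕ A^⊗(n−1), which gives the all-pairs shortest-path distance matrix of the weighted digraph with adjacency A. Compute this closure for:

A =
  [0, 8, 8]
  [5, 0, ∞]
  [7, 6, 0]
Closure =
  [0, 8, 8]
  [5, 0, 13]
  [7, 6, 0]

This is the Floyd-Warshall all-pairs shortest-path computation. For each intermediate vertex k = 0, 1, …, 2, update dist[i][j] ← min(dist[i][j], dist[i][k] + dist[k][j]). The final matrix gives, for each (i, j), the minimum total weight of any directed path from i to j (possibly empty when i = j).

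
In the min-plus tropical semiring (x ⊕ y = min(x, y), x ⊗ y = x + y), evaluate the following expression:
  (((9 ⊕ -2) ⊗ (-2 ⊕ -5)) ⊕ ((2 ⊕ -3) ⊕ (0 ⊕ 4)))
(((9 ⊕ -2) ⊗ (-2 ⊕ -5)) ⊕ ((2 ⊕ -3) ⊕ (0 ⊕ 4))) = -7

Expand innermost to outermost. Recall ⊕ takes the minimum of its arguments and ⊗ takes their sum. Working out the expression (((9 ⊕ -2) ⊗ (-2 ⊕ -5)) ⊕ ((2 ⊕ -3) ⊕ (0 ⊕ 4))) gives -7.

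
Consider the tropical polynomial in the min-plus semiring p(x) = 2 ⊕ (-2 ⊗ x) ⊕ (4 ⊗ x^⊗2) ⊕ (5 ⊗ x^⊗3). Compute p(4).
p(4) = 2

A tropical monomial a ⊗ x^⊗i evaluates to a + i · x. Evaluating each term at x = 4:
  Term 0 contributes 2 + 0 · 4 = 2
  Term 1 contributes -2 + 1 · 4 = 2
  Term 2 contributes 4 + 2 · 4 = 12
  Term 3 contributes 5 + 3 · 4 = 17
p(4) = ⊕ of these = min[2, 2, 12, 17] = 2.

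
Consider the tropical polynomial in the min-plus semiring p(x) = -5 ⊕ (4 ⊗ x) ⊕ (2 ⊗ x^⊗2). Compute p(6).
p(6) = -5

A tropical monomial a ⊗ x^⊗i evaluates to a + i · x. Evaluating each term at x = 6:
  Term 0 contributes -5 + 0 · 6 = -5
  Term 1 contributes 4 + 1 · 6 = 10
  Term 2 contributes 2 + 2 · 6 = 14
p(6) = ⊕ of these = min[-5, 10, 14] = -5.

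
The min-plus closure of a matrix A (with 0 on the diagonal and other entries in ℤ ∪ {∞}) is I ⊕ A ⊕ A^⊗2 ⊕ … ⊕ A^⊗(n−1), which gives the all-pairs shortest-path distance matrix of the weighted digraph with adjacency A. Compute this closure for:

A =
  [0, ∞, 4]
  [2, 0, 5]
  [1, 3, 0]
Closure =
  [0, 7, 4]
  [2, 0, 5]
  [1, 3, 0]

This is the Floyd-Warshall all-pairs shortest-path computation. For each intermediate vertex k = 0, 1, …, 2, update dist[i][j] ← min(dist[i][j], dist[i][k] + dist[k][j]). The final matrix gives, for each (i, j), the minimum total weight of any directed path from i to j (possibly empty when i = j).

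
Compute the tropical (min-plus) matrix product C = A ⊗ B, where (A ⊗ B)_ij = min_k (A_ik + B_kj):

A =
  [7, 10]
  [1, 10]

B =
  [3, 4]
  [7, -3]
A ⊗ B =
  [10, 7]
  [4, 5]

Apply the min-plus product entry-by-entry:
  C[0][0] = min over k of (A[0][0] + B[0][0] = 7 + 3 = 10, A[0][1] + B[1][0] = 10 + 7 = 17) = 10 (attained at k = 0)
  C[0][1] = min over k of (A[0][0] + B[0][1] = 7 + 4 = 11, A[0][1] + B[1][1] = 10 + -3 = 7) = 7 (attained at k = 1)
  C[1][0] = min over k of (A[1][0] + B[0][0] = 1 + 3 = 4, A[1][1] + B[1][0] = 10 + 7 = 17) = 4 (attained at k = 0)
  C[1][1] = min over k of (A[1][0] + B[0][1] = 1 + 4 = 5, A[1][1] + B[1][1] = 10 + -3 = 7) = 5 (attained at k = 0)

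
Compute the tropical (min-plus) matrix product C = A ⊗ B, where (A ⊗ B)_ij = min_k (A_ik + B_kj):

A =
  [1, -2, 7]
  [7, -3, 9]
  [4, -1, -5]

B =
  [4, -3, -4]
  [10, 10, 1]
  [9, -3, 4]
A ⊗ B =
  [5, -2, -3]
  [7, 4, -2]
  [4, -8, -1]

Apply the min-plus product entry-by-entry:
  C[0][0] = min over k of (A[0][0] + B[0][0] = 1 + 4 = 5, A[0][1] + B[1][0] = -2 + 10 = 8, A[0][2] + B[2][0] = 7 + 9 = 16) = 5 (attained at k = 0)
  C[0][1] = min over k of (A[0][0] + B[0][1] = 1 + -3 = -2, A[0][1] + B[1][1] = -2 + 10 = 8, A[0][2] + B[2][1] = 7 + -3 = 4) = -2 (attained at k = 0)
  C[0][2] = min over k of (A[0][0] + B[0][2] = 1 + -4 = -3, A[0][1] + B[1][2] = -2 + 1 = -1, A[0][2] + B[2][2] = 7 + 4 = 11) = -3 (attained at k = 0)
  C[1][0] = min over k of (A[1][0] + B[0][0] = 7 + 4 = 11, A[1][1] + B[1][0] = -3 + 10 = 7, A[1][2] + B[2][0] = 9 + 9 = 18) = 7 (attained at k = 1)
  C[1][1] = min over k of (A[1][0] + B[0][1] = 7 + -3 = 4, A[1][1] + B[1][1] = -3 + 10 = 7, A[1][2] + B[2][1] = 9 + -3 = 6) = 4 (attained at k = 0)
  C[1][2] = min over k of (A[1][0] + B[0][2] = 7 + -4 = 3, A[1][1] + B[1][2] = -3 + 1 = -2, A[1][2] + B[2][2] = 9 + 4 = 13) = -2 (attained at k = 1)
  C[2][0] = min over k of (A[2][0] + B[0][0] = 4 + 4 = 8, A[2][1] + B[1][0] = -1 + 10 = 9, A[2][2] + B[2][0] = -5 + 9 = 4) = 4 (attained at k = 2)
  C[2][1] = min over k of (A[2][0] + B[0][1] = 4 + -3 = 1, A[2][1] + B[1][1] = -1 + 10 = 9, A[2][2] + B[2][1] = -5 + -3 = -8) = -8 (attained at k = 2)
  C[2][2] = min over k of (A[2][0] + B[0][2] = 4 + -4 = 0, A[2][1] + B[1][2] = -1 + 1 = 0, A[2][2] + B[2][2] = -5 + 4 = -1) = -1 (attained at k = 2)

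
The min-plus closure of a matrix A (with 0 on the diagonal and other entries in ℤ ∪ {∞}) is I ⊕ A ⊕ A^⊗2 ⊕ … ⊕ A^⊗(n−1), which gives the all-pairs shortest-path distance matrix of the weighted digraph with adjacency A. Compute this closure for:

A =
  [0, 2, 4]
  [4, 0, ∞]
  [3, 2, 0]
Closure =
  [0, 2, 4]
  [4, 0, 8]
  [3, 2, 0]

This is the Floyd-Warshall all-pairs shortest-path computation. For each intermediate vertex k = 0, 1, …, 2, update dist[i][j] ← min(dist[i][j], dist[i][k] + dist[k][j]). The final matrix gives, for each (i, j), the minimum total weight of any directed path from i to j (possibly empty when i = j).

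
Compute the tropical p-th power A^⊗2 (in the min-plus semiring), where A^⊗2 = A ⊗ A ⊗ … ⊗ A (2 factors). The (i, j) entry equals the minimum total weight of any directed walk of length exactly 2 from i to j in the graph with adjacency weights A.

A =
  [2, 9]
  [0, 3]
A^⊗2 =
  [4, 11]
  [2, 6]

Each entry (A^⊗2)_ij equals the minimum over all length-2 walks i = v_0 → v_1 → … → v_2 = j of Σ_t A[v_t][v_{t+1}]. For example, for (i, j) = (0, 1) we minimise over 2 possible intermediate vertex sequences; the minimum is 11, attained along the walk 0 → 0 → 1.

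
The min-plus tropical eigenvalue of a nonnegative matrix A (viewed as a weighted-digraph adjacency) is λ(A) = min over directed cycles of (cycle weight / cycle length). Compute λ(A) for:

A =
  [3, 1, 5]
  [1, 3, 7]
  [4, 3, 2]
λ(A) = 1

Enumerate directed cycles and compute their means (weight / length). Sample:
  cycle 0 → 0: weight = 3, length = 1, mean = 3/1 ≈ 3.000
  cycle 1 → 1: weight = 3, length = 1, mean = 3/1 ≈ 3.000
  cycle 2 → 2: weight = 2, length = 1, mean = 2/1 ≈ 2.000
  cycle 0 → 1 → 0: weight = 2, length = 2, mean = 2/2 ≈ 1.000
  cycle 0 → 2 → 0: weight = 9, length = 2, mean = 9/2 ≈ 4.500
  cycle 1 → 0 → 1: weight = 2, length = 2, mean = 2/2 ≈ 1.000
Minimum mean = 1.000, attained e.g. along the cycle 0 → 1 → 0 with weight 2 and length 2. So λ(A) = 2/2 = 1.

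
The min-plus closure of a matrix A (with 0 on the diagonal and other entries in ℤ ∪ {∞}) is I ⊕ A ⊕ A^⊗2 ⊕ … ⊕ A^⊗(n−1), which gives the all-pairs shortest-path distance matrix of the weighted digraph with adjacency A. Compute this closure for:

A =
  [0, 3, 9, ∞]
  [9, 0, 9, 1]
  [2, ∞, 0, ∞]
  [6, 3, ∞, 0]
Closure =
  [0, 3, 9, 4]
  [7, 0, 9, 1]
  [2, 5, 0, 6]
  [6, 3, 12, 0]

This is the Floyd-Warshall all-pairs shortest-path computation. For each intermediate vertex k = 0, 1, …, 3, update dist[i][j] ← min(dist[i][j], dist[i][k] + dist[k][j]). The final matrix gives, for each (i, j), the minimum total weight of any directed path from i to j (possibly empty when i = j).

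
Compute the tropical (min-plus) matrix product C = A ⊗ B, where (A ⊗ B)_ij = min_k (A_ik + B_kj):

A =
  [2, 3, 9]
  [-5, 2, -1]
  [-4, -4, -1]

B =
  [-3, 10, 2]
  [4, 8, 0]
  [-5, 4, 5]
A ⊗ B =
  [-1, 11, 3]
  [-8, 3, -3]
  [-7, 3, -4]

Apply the min-plus product entry-by-entry:
  C[0][0] = min over k of (A[0][0] + B[0][0] = 2 + -3 = -1, A[0][1] + B[1][0] = 3 + 4 = 7, A[0][2] + B[2][0] = 9 + -5 = 4) = -1 (attained at k = 0)
  C[0][1] = min over k of (A[0][0] + B[0][1] = 2 + 10 = 12, A[0][1] + B[1][1] = 3 + 8 = 11, A[0][2] + B[2][1] = 9 + 4 = 13) = 11 (attained at k = 1)
  C[0][2] = min over k of (A[0][0] + B[0][2] = 2 + 2 = 4, A[0][1] + B[1][2] = 3 + 0 = 3, A[0][2] + B[2][2] = 9 + 5 = 14) = 3 (attained at k = 1)
  C[1][0] = min over k of (A[1][0] + B[0][0] = -5 + -3 = -8, A[1][1] + B[1][0] = 2 + 4 = 6, A[1][2] + B[2][0] = -1 + -5 = -6) = -8 (attained at k = 0)
  C[1][1] = min over k of (A[1][0] + B[0][1] = -5 + 10 = 5, A[1][1] + B[1][1] = 2 + 8 = 10, A[1][2] + B[2][1] = -1 + 4 = 3) = 3 (attained at k = 2)
  C[1][2] = min over k of (A[1][0] + B[0][2] = -5 + 2 = -3, A[1][1] + B[1][2] = 2 + 0 = 2, A[1][2] + B[2][2] = -1 + 5 = 4) = -3 (attained at k = 0)
  C[2][0] = min over k of (A[2][0] + B[0][0] = -4 + -3 = -7, A[2][1] + B[1][0] = -4 + 4 = 0, A[2][2] + B[2][0] = -1 + -5 = -6) = -7 (attained at k = 0)
  C[2][1] = min over k of (A[2][0] + B[0][1] = -4 + 10 = 6, A[2][1] + B[1][1] = -4 + 8 = 4, A[2][2] + B[2][1] = -1 + 4 = 3) = 3 (attained at k = 2)
  C[2][2] = min over k of (A[2][0] + B[0][2] = -4 + 2 = -2, A[2][1] + B[1][2] = -4 + 0 = -4, A[2][2] + B[2][2] = -1 + 5 = 4) = -4 (attained at k = 1)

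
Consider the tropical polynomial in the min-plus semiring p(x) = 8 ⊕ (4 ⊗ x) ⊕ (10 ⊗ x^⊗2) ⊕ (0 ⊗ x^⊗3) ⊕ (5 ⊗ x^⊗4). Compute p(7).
p(7) = 8

A tropical monomial a ⊗ x^⊗i evaluates to a + i · x. Evaluating each term at x = 7:
  Term 0 contributes 8 + 0 · 7 = 8
  Term 1 contributes 4 + 1 · 7 = 11
  Term 2 contributes 10 + 2 · 7 = 24
  Term 3 contributes 0 + 3 · 7 = 21
  Term 4 contributes 5 + 4 · 7 = 33
p(7) = ⊕ of these = min[8, 11, 24, 21, 33] = 8.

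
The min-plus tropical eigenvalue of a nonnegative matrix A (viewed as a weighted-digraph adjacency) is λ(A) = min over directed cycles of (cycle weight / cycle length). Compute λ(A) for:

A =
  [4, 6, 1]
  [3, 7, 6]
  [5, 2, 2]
λ(A) = 2

Enumerate directed cycles and compute their means (weight / length). Sample:
  cycle 0 → 0: weight = 4, length = 1, mean = 4/1 ≈ 4.000
  cycle 1 → 1: weight = 7, length = 1, mean = 7/1 ≈ 7.000
  cycle 2 → 2: weight = 2, length = 1, mean = 2/1 ≈ 2.000
  cycle 0 → 1 → 0: weight = 9, length = 2, mean = 9/2 ≈ 4.500
  cycle 0 → 2 → 0: weight = 6, length = 2, mean = 6/2 ≈ 3.000
  cycle 1 → 0 → 1: weight = 9, length = 2, mean = 9/2 ≈ 4.500
Minimum mean = 2.000, attained e.g. along the cycle 2 → 2 with weight 2 and length 1. So λ(A) = 2/1 = 2.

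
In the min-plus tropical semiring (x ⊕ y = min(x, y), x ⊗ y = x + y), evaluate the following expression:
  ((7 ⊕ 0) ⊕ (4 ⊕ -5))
((7 ⊕ 0) ⊕ (4 ⊕ -5)) = -5

Expand innermost to outermost. Recall ⊕ takes the minimum of its arguments and ⊗ takes their sum. Working out the expression ((7 ⊕ 0) ⊕ (4 ⊕ -5)) gives -5.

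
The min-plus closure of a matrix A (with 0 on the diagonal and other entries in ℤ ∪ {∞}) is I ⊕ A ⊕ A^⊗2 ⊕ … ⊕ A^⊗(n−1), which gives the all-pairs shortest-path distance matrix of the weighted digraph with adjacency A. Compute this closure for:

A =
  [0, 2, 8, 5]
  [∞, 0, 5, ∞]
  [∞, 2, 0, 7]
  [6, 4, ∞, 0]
Closure =
  [0, 2, 7, 5]
  [18, 0, 5, 12]
  [13, 2, 0, 7]
  [6, 4, 9, 0]

This is the Floyd-Warshall all-pairs shortest-path computation. For each intermediate vertex k = 0, 1, …, 3, update dist[i][j] ← min(dist[i][j], dist[i][k] + dist[k][j]). The final matrix gives, for each (i, j), the minimum total weight of any directed path from i to j (possibly empty when i = j).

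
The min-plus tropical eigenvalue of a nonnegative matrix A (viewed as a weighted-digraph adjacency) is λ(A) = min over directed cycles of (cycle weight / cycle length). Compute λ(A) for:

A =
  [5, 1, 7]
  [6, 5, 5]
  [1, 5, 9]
λ(A) = 7/3

Enumerate directed cycles and compute their means (weight / length). Sample:
  cycle 0 → 0: weight = 5, length = 1, mean = 5/1 ≈ 5.000
  cycle 1 → 1: weight = 5, length = 1, mean = 5/1 ≈ 5.000
  cycle 2 → 2: weight = 9, length = 1, mean = 9/1 ≈ 9.000
  cycle 0 → 1 → 0: weight = 7, length = 2, mean = 7/2 ≈ 3.500
  cycle 0 → 2 → 0: weight = 8, length = 2, mean = 8/2 ≈ 4.000
  cycle 1 → 0 → 1: weight = 7, length = 2, mean = 7/2 ≈ 3.500
Minimum mean = 2.333, attained e.g. along the cycle 0 → 1 → 2 → 0 with weight 7 and length 3. So λ(A) = 7/3 = 7/3.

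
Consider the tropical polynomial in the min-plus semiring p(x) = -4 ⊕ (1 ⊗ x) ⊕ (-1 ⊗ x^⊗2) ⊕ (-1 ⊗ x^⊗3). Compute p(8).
p(8) = -4

A tropical monomial a ⊗ x^⊗i evaluates to a + i · x. Evaluating each term at x = 8:
  Term 0 contributes -4 + 0 · 8 = -4
  Term 1 contributes 1 + 1 · 8 = 9
  Term 2 contributes -1 + 2 · 8 = 15
  Term 3 contributes -1 + 3 · 8 = 23
p(8) = ⊕ of these = min[-4, 9, 15, 23] = -4.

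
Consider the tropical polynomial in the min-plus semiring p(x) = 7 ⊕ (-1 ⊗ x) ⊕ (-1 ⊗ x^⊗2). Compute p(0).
p(0) = -1

A tropical monomial a ⊗ x^⊗i evaluates to a + i · x. Evaluating each term at x = 0:
  Term 0 contributes 7 + 0 · 0 = 7
  Term 1 contributes -1 + 1 · 0 = -1
  Term 2 contributes -1 + 2 · 0 = -1
p(0) = ⊕ of these = min[7, -1, -1] = -1.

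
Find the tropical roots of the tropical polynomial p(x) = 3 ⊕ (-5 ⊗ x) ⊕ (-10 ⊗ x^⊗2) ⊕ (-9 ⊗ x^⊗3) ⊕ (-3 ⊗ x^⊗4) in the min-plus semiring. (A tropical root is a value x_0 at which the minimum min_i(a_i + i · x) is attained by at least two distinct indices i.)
Roots: {-6, -1, 5, 8}

Each tropical root is a break point of the lower envelope of the lines y = a_i + i · x (there are 5 lines, with slopes 0, 1, ..., 4). Only the lines that attain the minimum somewhere contribute to roots; other lines are dominated. Here the surviving (envelope) indices are i = 4, i = 3, i = 2, i = 1, i = 0.
Intersections between consecutive envelope lines give the roots: for adjacent envelope indices i < j the intersection is x = (a_i − a_j) / (j − i). Reading off the sorted break points: {-6, -1, 5, 8}.
Verification: at each break x_0, at least two indices attain the minimum of min_i(a_i + i · x_0).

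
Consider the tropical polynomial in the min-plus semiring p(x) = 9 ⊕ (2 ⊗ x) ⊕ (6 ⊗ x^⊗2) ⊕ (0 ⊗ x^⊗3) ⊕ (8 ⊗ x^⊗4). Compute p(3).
p(3) = 5

A tropical monomial a ⊗ x^⊗i evaluates to a + i · x. Evaluating each term at x = 3:
  Term 0 contributes 9 + 0 · 3 = 9
  Term 1 contributes 2 + 1 · 3 = 5
  Term 2 contributes 6 + 2 · 3 = 12
  Term 3 contributes 0 + 3 · 3 = 9
  Term 4 contributes 8 + 4 · 3 = 20
p(3) = ⊕ of these = min[9, 5, 12, 9, 20] = 5.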